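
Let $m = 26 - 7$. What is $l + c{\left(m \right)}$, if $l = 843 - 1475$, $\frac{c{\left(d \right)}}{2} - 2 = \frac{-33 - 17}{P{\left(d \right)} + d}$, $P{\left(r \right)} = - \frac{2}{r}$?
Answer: $- \frac{227352}{359} \approx -633.29$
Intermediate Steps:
$m = 19$
$c{\left(d \right)} = 4 - \frac{100}{d - \frac{2}{d}}$ ($c{\left(d \right)} = 4 + 2 \frac{-33 - 17}{- \frac{2}{d} + d} = 4 + 2 \left(- \frac{50}{d - \frac{2}{d}}\right) = 4 - \frac{100}{d - \frac{2}{d}}$)
$l = -632$
$l + c{\left(m \right)} = -632 + \frac{4 \left(-2 - 19 \left(25 - 19\right)\right)}{-2 + 19^{2}} = -632 + \frac{4 \left(-2 - 19 \left(25 - 19\right)\right)}{-2 + 361} = -632 + \frac{4 \left(-2 - 19 \cdot 6\right)}{359} = -632 + 4 \cdot \frac{1}{359} \left(-2 - 114\right) = -632 + 4 \cdot \frac{1}{359} \left(-116\right) = -632 - \frac{464}{359} = - \frac{227352}{359}$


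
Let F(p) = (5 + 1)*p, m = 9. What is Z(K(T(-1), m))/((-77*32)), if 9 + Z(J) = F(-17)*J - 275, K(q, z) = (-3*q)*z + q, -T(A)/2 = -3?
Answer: -3907/616 ≈ -6.3425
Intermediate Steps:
T(A) = 6 (T(A) = -2*(-3) = 6)
K(q, z) = q - 3*q*z (K(q, z) = -3*q*z + q = q - 3*q*z)
F(p) = 6*p
Z(J) = -284 - 102*J (Z(J) = -9 + ((6*(-17))*J - 275) = -9 + (-102*J - 275) = -9 + (-275 - 102*J) = -284 - 102*J)
Z(K(T(-1), m))/((-77*32)) = (-284 - 612*(1 - 3*9))/((-77*32)) = (-284 - 612*(1 - 27))/(-2464) = (-284 - 612*(-26))*(-1/2464) = (-284 - 102*(-156))*(-1/2464) = (-284 + 15912)*(-1/2464) = 15628*(-1/2464) = -3907/616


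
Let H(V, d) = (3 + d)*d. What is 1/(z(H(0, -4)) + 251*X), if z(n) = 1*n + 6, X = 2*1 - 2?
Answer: ⅒ ≈ 0.10000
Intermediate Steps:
H(V, d) = d*(3 + d)
X = 0 (X = 2 - 2 = 0)
z(n) = 6 + n (z(n) = n + 6 = 6 + n)
1/(z(H(0, -4)) + 251*X) = 1/((6 - 4*(3 - 4)) + 251*0) = 1/((6 - 4*(-1)) + 0) = 1/((6 + 4) + 0) = 1/(10 + 0) = 1/10 = ⅒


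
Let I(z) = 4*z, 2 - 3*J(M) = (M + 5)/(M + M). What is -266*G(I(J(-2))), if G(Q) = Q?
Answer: -2926/3 ≈ -975.33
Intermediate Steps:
J(M) = ⅔ - (5 + M)/(6*M) (J(M) = ⅔ - (M + 5)/(3*(M + M)) = ⅔ - (5 + M)/(3*(2*M)) = ⅔ - (5 + M)*1/(2*M)/3 = ⅔ - (5 + M)/(6*M))
-266*G(I(J(-2))) = -1064*(⅙)*(-5 + 3*(-2))/(-2) = -1064*(⅙)*(-½)*(-5 - 6) = -1064*(⅙)*(-½)*(-11) = -1064*11/12 = -266*11/3 = -2926/3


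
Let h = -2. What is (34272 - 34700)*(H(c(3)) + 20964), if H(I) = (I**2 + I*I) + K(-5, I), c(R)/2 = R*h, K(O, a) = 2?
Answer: -9096712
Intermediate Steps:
c(R) = -4*R (c(R) = 2*(R*(-2)) = 2*(-2*R) = -4*R)
H(I) = 2 + 2*I**2 (H(I) = (I**2 + I*I) + 2 = (I**2 + I**2) + 2 = 2*I**2 + 2 = 2 + 2*I**2)
(34272 - 34700)*(H(c(3)) + 20964) = (34272 - 34700)*((2 + 2*(-4*3)**2) + 20964) = -428*((2 + 2*(-12)**2) + 20964) = -428*((2 + 2*144) + 20964) = -428*((2 + 288) + 20964) = -428*(290 + 20964) = -428*21254 = -9096712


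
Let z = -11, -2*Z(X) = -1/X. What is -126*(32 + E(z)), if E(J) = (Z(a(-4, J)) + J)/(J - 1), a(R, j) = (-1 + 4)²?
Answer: -49763/12 ≈ -4146.9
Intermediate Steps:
a(R, j) = 9 (a(R, j) = 3² = 9)
Z(X) = 1/(2*X) (Z(X) = -(-1)/(2*X) = 1/(2*X))
E(J) = (1/18 + J)/(-1 + J) (E(J) = ((½)/9 + J)/(J - 1) = ((½)*(⅑) + J)/(-1 + J) = (1/18 + J)/(-1 + J))
-126*(32 + E(z)) = -126*(32 + (1/18 - 11)/(-1 - 11)) = -126*(32 - 197/18/(-12)) = -126*(32 - 1/12*(-197/18)) = -126*(32 + 197/216) = -126*7109/216 = -49763/12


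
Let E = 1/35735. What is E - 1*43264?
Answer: -1546039039/35735 ≈ -43264.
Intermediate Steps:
E = 1/35735 ≈ 2.7984e-5
E - 1*43264 = 1/35735 - 1*43264 = 1/35735 - 43264 = -1546039039/35735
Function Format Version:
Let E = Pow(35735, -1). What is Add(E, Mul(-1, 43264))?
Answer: Rational(-1546039039, 35735) ≈ -43264.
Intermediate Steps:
E = Rational(1, 35735) ≈ 2.7984e-5
Add(E, Mul(-1, 43264)) = Add(Rational(1, 35735), Mul(-1, 43264)) = Add(Rational(1, 35735), -43264) = Rational(-1546039039, 35735)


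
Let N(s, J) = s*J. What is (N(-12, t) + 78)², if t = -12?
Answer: 49284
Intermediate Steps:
N(s, J) = J*s
(N(-12, t) + 78)² = (-12*(-12) + 78)² = (144 + 78)² = 222² = 49284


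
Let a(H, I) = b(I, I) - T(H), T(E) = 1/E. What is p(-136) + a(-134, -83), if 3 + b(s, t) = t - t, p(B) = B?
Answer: -18625/134 ≈ -138.99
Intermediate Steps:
b(s, t) = -3 (b(s, t) = -3 + (t - t) = -3 + 0 = -3)
a(H, I) = -3 - 1/H
p(-136) + a(-134, -83) = -136 + (-3 - 1/(-134)) = -136 + (-3 - 1*(-1/134)) = -136 + (-3 + 1/134) = -136 - 401/134 = -18625/134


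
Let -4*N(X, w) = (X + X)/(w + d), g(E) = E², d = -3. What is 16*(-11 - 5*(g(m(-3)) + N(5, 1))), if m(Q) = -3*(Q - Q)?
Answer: -276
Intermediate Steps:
m(Q) = 0 (m(Q) = -3*0 = 0)
N(X, w) = -X/(2*(-3 + w)) (N(X, w) = -(X + X)/(4*(w - 3)) = -2*X/(4*(-3 + w)) = -X/(2*(-3 + w)))
16*(-11 - 5*(g(m(-3)) + N(5, 1))) = 16*(-11 - 5*(0² - 1*5/(-6 + 2*1))) = 16*(-11 - 5*(0 - 1*5/(-6 + 2))) = 16*(-11 - 5*(0 - 1*5/(-4))) = 16*(-11 - 5*(0 - 1*5*(-¼))) = 16*(-11 - 5*(0 + 5/4)) = 16*(-11 - 5*5/4) = 16*(-11 - 25/4) = 16*(-69/4) = -276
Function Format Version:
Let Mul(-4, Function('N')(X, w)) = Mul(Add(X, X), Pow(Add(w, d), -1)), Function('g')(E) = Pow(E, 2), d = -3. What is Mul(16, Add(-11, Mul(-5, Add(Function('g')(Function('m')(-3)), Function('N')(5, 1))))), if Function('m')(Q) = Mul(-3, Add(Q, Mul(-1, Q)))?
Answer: -276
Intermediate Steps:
Function('m')(Q) = 0 (Function('m')(Q) = Mul(-3, 0) = 0)
Function('N')(X, w) = Mul(Rational(-1, 2), X, Pow(Add(-3, w), -1)) (Function('N')(X, w) = Mul(Rational(-1, 4), Mul(Add(X, X), Pow(Add(w, -3), -1))) = Mul(Rational(-1, 4), Mul(Mul(2, X), Pow(Add(-3, w), -1))) = Mul(Rational(-1, 4), Mul(2, X, Pow(Add(-3, w), -1))) = Mul(Rational(-1, 2), X, Pow(Add(-3, w), -1)))
Mul(16, Add(-11, Mul(-5, Add(Function('g')(Function('m')(-3)), Function('N')(5, 1))))) = Mul(16, Add(-11, Mul(-5, Add(Pow(0, 2), Mul(-1, 5, Pow(Add(-6, Mul(2, 1)), -1)))))) = Mul(16, Add(-11, Mul(-5, Add(0, Mul(-1, 5, Pow(Add(-6, 2), -1)))))) = Mul(16, Add(-11, Mul(-5, Add(0, Mul(-1, 5, Pow(-4, -1)))))) = Mul(16, Add(-11, Mul(-5, Add(0, Mul(-1, 5, Rational(-1, 4)))))) = Mul(16, Add(-11, Mul(-5, Add(0, Rational(5, 4))))) = Mul(16, Add(-11, Mul(-5, Rational(5, 4)))) = Mul(16, Add(-11, Rational(-25, 4))) = Mul(16, Rational(-69, 4)) = -276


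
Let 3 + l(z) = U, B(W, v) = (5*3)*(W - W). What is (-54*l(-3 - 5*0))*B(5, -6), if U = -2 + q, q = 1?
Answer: 0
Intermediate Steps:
B(W, v) = 0 (B(W, v) = 15*0 = 0)
U = -1 (U = -2 + 1 = -1)
l(z) = -4 (l(z) = -3 - 1 = -4)
(-54*l(-3 - 5*0))*B(5, -6) = -54*(-4)*0 = 216*0 = 0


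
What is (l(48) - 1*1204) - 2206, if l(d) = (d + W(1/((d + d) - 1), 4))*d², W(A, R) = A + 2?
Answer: 10622354/95 ≈ 1.1181e+5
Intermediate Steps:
W(A, R) = 2 + A
l(d) = d²*(2 + d + 1/(-1 + 2*d)) (l(d) = (d + (2 + 1/((d + d) - 1)))*d² = (d + (2 + 1/(2*d - 1)))*d² = (d + (2 + 1/(-1 + 2*d)))*d² = (2 + d + 1/(-1 + 2*d))*d² = d²*(2 + d + 1/(-1 + 2*d)))
(l(48) - 1*1204) - 2206 = (48²*(-1 + 2*48² + 3*48)/(-1 + 2*48) - 1*1204) - 2206 = (2304*(-1 + 2*2304 + 144)/(-1 + 96) - 1204) - 2206 = (2304*(-1 + 4608 + 144)/95 - 1204) - 2206 = (2304*(1/95)*4751 - 1204) - 2206 = (10946304/95 - 1204) - 2206 = 10831924/95 - 2206 = 10622354/95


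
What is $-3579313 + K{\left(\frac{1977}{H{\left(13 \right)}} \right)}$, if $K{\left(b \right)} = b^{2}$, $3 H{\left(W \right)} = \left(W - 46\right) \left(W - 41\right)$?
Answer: $- \frac{339544039903}{94864} \approx -3.5793 \cdot 10^{6}$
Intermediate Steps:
$H{\left(W \right)} = \frac{\left(-46 + W\right) \left(-41 + W\right)}{3}$ ($H{\left(W \right)} = \frac{\left(W - 46\right) \left(W - 41\right)}{3} = \frac{\left(-46 + W\right) \left(-41 + W\right)}{3}$)
$-3579313 + K{\left(\frac{1977}{H{\left(13 \right)}} \right)} = -3579313 + \left(\frac{1977}{\frac{1886}{3} - 377 + \frac{13^{2}}{3}}\right)^{2} = -3579313 + \left(\frac{1977}{\frac{1886}{3} - 377 + \frac{1}{3} \cdot 169}\right)^{2} = -3579313 + \left(\frac{1977}{\frac{1886}{3} - 377 + \frac{169}{3}}\right)^{2} = -3579313 + \left(\frac{1977}{308}\right)^{2} = -3579313 + \frac{3908529}{94864} = - \frac{339544039903}{94864}$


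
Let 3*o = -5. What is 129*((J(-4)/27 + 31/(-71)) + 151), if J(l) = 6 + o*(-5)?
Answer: 37364549/1917 ≈ 19491.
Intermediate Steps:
o = -5/3 (o = (1/3)*(-5) = -5/3 ≈ -1.6667)
J(l) = 43/3 (J(l) = 6 - 5/3*(-5) = 6 + 25/3 = 43/3)
129*((J(-4)/27 + 31/(-71)) + 151) = 129*(((43/3)/27 + 31/(-71)) + 151) = 129*(((43/3)*(1/27) + 31*(-1/71)) + 151) = 129*((43/81 - 31/71) + 151) = 129*(542/5751 + 151) = 129*(868943/5751) = 37364549/1917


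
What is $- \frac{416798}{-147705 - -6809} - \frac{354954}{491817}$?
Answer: $\frac{25829457197}{11549174672} \approx 2.2365$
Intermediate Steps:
$- \frac{416798}{-147705 - -6809} - \frac{354954}{491817} = - \frac{416798}{-147705 + 6809} - \frac{118318}{163939} = - \frac{416798}{-140896} - \frac{118318}{163939} = \left(-416798\right) \left(- \frac{1}{140896}\right) - \frac{118318}{163939} = \frac{208399}{70448} - \frac{118318}{163939} = \frac{25829457197}{11549174672}$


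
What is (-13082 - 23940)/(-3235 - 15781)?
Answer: 18511/9508 ≈ 1.9469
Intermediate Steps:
(-13082 - 23940)/(-3235 - 15781) = -37022/(-19016) = -37022*(-1/19016) = 18511/9508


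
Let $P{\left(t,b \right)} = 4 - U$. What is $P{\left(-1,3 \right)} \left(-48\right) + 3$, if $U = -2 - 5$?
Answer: $-525$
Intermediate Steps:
$U = -7$
$P{\left(t,b \right)} = 11$ ($P{\left(t,b \right)} = 4 - -7 = 4 + 7 = 11$)
$P{\left(-1,3 \right)} \left(-48\right) + 3 = 11 \left(-48\right) + 3 = -528 + 3 = -525$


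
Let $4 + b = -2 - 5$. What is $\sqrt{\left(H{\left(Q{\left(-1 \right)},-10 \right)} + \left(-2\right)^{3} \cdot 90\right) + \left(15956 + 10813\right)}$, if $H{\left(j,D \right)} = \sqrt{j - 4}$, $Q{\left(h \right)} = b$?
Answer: $\sqrt{26049 + i \sqrt{15}} \approx 161.4 + 0.012 i$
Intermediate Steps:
$b = -11$ ($b = -4 - 7 = -11$)
$Q{\left(h \right)} = -11$
$H{\left(j,D \right)} = \sqrt{-4 + j}$
$\sqrt{\left(H{\left(Q{\left(-1 \right)},-10 \right)} + \left(-2\right)^{3} \cdot 90\right) + \left(15956 + 10813\right)} = \sqrt{\left(\sqrt{-4 - 11} + \left(-2\right)^{3} \cdot 90\right) + \left(15956 + 10813\right)} = \sqrt{\left(\sqrt{-15} - 720\right) + 26769} = \sqrt{\left(i \sqrt{15} - 720\right) + 26769} = \sqrt{\left(-720 + i \sqrt{15}\right) + 26769} = \sqrt{26049 + i \sqrt{15}}$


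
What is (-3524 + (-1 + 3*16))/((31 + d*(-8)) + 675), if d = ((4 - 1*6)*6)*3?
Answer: -3477/994 ≈ -3.4980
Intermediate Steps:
d = -36 (d = ((4 - 6)*6)*3 = -2*6*3 = -12*3 = -36)
(-3524 + (-1 + 3*16))/((31 + d*(-8)) + 675) = (-3524 + (-1 + 3*16))/((31 - 36*(-8)) + 675) = (-3524 + (-1 + 48))/((31 + 288) + 675) = (-3524 + 47)/(319 + 675) = -3477/994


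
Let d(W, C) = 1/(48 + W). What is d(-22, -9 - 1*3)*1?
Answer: 1/26 ≈ 0.038462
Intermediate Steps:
d(-22, -9 - 1*3)*1 = 1/(48 - 22) = 1/26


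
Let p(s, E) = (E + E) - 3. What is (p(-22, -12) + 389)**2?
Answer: 131044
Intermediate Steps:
p(s, E) = -3 + 2*E (p(s, E) = 2*E - 3 = -3 + 2*E)
(p(-22, -12) + 389)**2 = ((-3 + 2*(-12)) + 389)**2 = ((-3 - 24) + 389)**2 = (-27 + 389)**2 = 362**2 = 131044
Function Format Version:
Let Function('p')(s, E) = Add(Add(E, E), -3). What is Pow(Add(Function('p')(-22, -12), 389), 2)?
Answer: 131044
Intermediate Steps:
Function('p')(s, E) = Add(-3, Mul(2, E)) (Function('p')(s, E) = Add(Mul(2, E), -3) = Add(-3, Mul(2, E)))
Pow(Add(Function('p')(-22, -12), 389), 2) = Pow(Add(Add(-3, Mul(2, -12)), 389), 2) = Pow(Add(Add(-3, -24), 389), 2) = Pow(Add(-27, 389), 2) = Pow(362, 2) = 131044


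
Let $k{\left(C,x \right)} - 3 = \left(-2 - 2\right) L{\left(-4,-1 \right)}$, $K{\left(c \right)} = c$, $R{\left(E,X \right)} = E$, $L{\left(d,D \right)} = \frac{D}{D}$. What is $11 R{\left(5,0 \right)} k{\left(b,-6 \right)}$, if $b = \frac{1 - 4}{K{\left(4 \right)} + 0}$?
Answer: $-55$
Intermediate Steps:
$L{\left(d,D \right)} = 1$
$b = - \frac{3}{4}$ ($b = \frac{1 - 4}{4 + 0} = - \frac{3}{4} \approx -0.75$)
$k{\left(C,x \right)} = -1$ ($k{\left(C,x \right)} = 3 + \left(-2 - 2\right) 1 = 3 - 4 = -1$)
$11 R{\left(5,0 \right)} k{\left(b,-6 \right)} = 11 \cdot 5 \left(-1\right) = 55 \left(-1\right) = -55$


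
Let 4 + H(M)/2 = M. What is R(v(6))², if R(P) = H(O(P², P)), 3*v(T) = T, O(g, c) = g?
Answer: 0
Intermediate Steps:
H(M) = -8 + 2*M
v(T) = T/3
R(P) = -8 + 2*P²
R(v(6))² = (-8 + 2*((⅓)*6)²)² = (-8 + 2*2²)² = (-8 + 2*4)² = (-8 + 8)² = 0² = 0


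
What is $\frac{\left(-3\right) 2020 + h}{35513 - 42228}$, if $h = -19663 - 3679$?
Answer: $\frac{29402}{6715} \approx 4.3786$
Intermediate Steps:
$h = -23342$
$\frac{\left(-3\right) 2020 + h}{35513 - 42228} = \frac{\left(-3\right) 2020 - 23342}{35513 - 42228} = \frac{-6060 - 23342}{-6715} = \left(-29402\right) \left(- \frac{1}{6715}\right) = \frac{29402}{6715}$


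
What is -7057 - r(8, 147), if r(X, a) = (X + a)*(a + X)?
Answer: -31082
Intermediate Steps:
r(X, a) = (X + a)² (r(X, a) = (X + a)*(X + a) = (X + a)²)
-7057 - r(8, 147) = -7057 - (8 + 147)² = -7057 - 1*155² = -7057 - 1*24025 = -7057 - 24025 = -31082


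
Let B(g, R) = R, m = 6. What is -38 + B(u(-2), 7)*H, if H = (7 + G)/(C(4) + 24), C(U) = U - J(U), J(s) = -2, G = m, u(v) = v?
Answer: -1049/30 ≈ -34.967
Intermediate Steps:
G = 6
C(U) = 2 + U (C(U) = U - 1*(-2) = U + 2 = 2 + U)
H = 13/30 (H = (7 + 6)/((2 + 4) + 24) = 13/(6 + 24) = 13/30 ≈ 0.43333)
-38 + B(u(-2), 7)*H = -38 + 7*(13/30) = -38 + 91/30 = -1049/30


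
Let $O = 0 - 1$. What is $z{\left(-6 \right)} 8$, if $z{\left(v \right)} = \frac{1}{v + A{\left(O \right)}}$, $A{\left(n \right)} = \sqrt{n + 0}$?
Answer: $- \frac{48}{37} - \frac{8 i}{37} \approx -1.2973 - 0.21622 i$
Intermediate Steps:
$O = -1$
$A{\left(n \right)} = \sqrt{n}$
$z{\left(v \right)} = \frac{1}{i + v}$ ($z{\left(v \right)} = \frac{1}{v + \sqrt{-1}} = \frac{1}{v + i} = \frac{1}{i + v}$)
$z{\left(-6 \right)} 8 = \frac{1}{i - 6} \cdot 8 = \frac{1}{-6 + i} 8 = \frac{-6 - i}{37} \cdot 8 = \frac{8 \left(-6 - i\right)}{37}$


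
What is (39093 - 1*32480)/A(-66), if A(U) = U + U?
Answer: -6613/132 ≈ -50.099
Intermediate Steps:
A(U) = 2*U
(39093 - 1*32480)/A(-66) = (39093 - 1*32480)/((2*(-66))) = (39093 - 32480)/(-132) = 6613*(-1/132) = -6613/132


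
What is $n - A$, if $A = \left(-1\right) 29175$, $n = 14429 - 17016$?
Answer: $26588$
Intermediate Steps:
$n = -2587$
$A = -29175$
$n - A = -2587 - -29175 = -2587 + 29175 = 26588$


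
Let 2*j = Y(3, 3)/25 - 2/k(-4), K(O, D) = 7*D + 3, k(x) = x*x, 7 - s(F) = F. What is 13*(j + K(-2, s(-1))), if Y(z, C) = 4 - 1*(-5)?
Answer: 307411/400 ≈ 768.53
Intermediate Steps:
Y(z, C) = 9 (Y(z, C) = 4 + 5 = 9)
s(F) = 7 - F
k(x) = x²
K(O, D) = 3 + 7*D
j = 47/400 (j = (9/25 - 2/((-4)²))/2 = (9*(1/25) - 2/16)/2 = (9/25 - 2*1/16)/2 = (9/25 - ⅛)/2 = (½)*(47/200) = 47/400 ≈ 0.11750)
13*(j + K(-2, s(-1))) = 13*(47/400 + (3 + 7*(7 - 1*(-1)))) = 13*(47/400 + (3 + 7*(7 + 1))) = 13*(47/400 + (3 + 7*8)) = 13*(47/400 + (3 + 56)) = 13*(47/400 + 59) = 13*(23647/400) = 307411/400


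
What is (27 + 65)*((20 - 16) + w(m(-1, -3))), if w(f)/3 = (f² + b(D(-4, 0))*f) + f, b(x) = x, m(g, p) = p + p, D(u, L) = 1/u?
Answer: 9062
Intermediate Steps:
m(g, p) = 2*p
w(f) = 3*f² + 9*f/4 (w(f) = 3*((f² + f/(-4)) + f) = 3*((f² - f/4) + f) = 3*(f² + 3*f/4) = 3*f² + 9*f/4)
(27 + 65)*((20 - 16) + w(m(-1, -3))) = (27 + 65)*((20 - 16) + 3*(2*(-3))*(3 + 4*(2*(-3)))/4) = 92*(4 + (¾)*(-6)*(3 + 4*(-6))) = 92*(4 + (¾)*(-6)*(3 - 24)) = 92*(4 + (¾)*(-6)*(-21)) = 92*(4 + 189/2) = 92*(197/2) = 9062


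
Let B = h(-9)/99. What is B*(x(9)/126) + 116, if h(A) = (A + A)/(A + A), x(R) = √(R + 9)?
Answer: 116 + √2/4158 ≈ 116.00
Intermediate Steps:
x(R) = √(9 + R)
h(A) = 1 (h(A) = (2*A)/((2*A)) = (2*A)*(1/(2*A)) = 1)
B = 1/99 ≈ 0.010101
B*(x(9)/126) + 116 = (√(9 + 9)/126)/99 + 116 = (√18*(1/126))/99 + 116 = ((3*√2)*(1/126))/99 + 116 = (√2/42)/99 + 116 = √2/4158 + 116 = 116 + √2/4158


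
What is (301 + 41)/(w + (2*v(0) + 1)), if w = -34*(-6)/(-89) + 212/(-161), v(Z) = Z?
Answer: -1633506/12461 ≈ -131.09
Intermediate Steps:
w = -51712/14329 (w = 204*(-1/89) + 212*(-1/161) = -204/89 - 212/161 = -51712/14329 ≈ -3.6089)
(301 + 41)/(w + (2*v(0) + 1)) = (301 + 41)/(-51712/14329 + (2*0 + 1)) = 342/(-51712/14329 + (0 + 1)) = 342/(-51712/14329 + 1) = 342/(-37383/14329) = 342*(-14329/37383) = -1633506/12461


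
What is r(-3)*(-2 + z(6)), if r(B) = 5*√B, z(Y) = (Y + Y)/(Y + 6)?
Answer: -5*I*√3 ≈ -8.6602*I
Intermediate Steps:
z(Y) = 2*Y/(6 + Y) (z(Y) = (2*Y)/(6 + Y) = 2*Y/(6 + Y))
r(-3)*(-2 + z(6)) = (5*√(-3))*(-2 + 2*6/(6 + 6)) = (5*(I*√3))*(-2 + 2*6/12) = (5*I*√3)*(-2 + 2*6*(1/12)) = (5*I*√3)*(-2 + 1) = (5*I*√3)*(-1) = -5*I*√3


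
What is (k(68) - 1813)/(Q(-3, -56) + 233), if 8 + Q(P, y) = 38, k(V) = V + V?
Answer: -1677/263 ≈ -6.3764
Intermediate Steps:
k(V) = 2*V
Q(P, y) = 30 (Q(P, y) = -8 + 38 = 30)
(k(68) - 1813)/(Q(-3, -56) + 233) = (2*68 - 1813)/(30 + 233) = (136 - 1813)/263 = -1677*1/263 = -1677/263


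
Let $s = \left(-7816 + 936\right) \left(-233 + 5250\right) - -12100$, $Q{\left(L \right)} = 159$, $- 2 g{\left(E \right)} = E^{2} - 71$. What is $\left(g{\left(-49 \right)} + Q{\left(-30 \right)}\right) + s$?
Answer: $-34505866$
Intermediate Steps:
$g{\left(E \right)} = \frac{71}{2} - \frac{E^{2}}{2}$ ($g{\left(E \right)} = - \frac{E^{2} - 71}{2} = - \frac{-71 + E^{2}}{2} = \frac{71}{2} - \frac{E^{2}}{2}$)
$s = -34504860$ ($s = \left(-6880\right) 5017 + 12100 = -34516960 + 12100 = -34504860$)
$\left(g{\left(-49 \right)} + Q{\left(-30 \right)}\right) + s = \left(\left(\frac{71}{2} - \frac{\left(-49\right)^{2}}{2}\right) + 159\right) - 34504860 = \left(\left(\frac{71}{2} - \frac{2401}{2}\right) + 159\right) - 34504860 = \left(-1165 + 159\right) - 34504860 = -1006 - 34504860 = -34505866$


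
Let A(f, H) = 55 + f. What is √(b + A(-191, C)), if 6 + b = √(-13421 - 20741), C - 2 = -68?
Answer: √(-142 + I*√34162) ≈ 6.7483 + 13.695*I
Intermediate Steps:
C = -66 (C = 2 - 68 = -66)
b = -6 + I*√34162 (b = -6 + √(-13421 - 20741) = -6 + √(-34162) = -6 + I*√34162 ≈ -6.0 + 184.83*I)
√(b + A(-191, C)) = √((-6 + I*√34162) + (55 - 191)) = √((-6 + I*√34162) - 136) = √(-142 + I*√34162)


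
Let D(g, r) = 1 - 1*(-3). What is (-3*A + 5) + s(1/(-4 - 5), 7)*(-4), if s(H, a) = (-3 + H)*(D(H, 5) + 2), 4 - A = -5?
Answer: 158/3 ≈ 52.667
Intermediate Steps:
A = 9 (A = 4 - 1*(-5) = 4 + 5 = 9)
D(g, r) = 4 (D(g, r) = 1 + 3 = 4)
s(H, a) = -18 + 6*H (s(H, a) = (-3 + H)*(4 + 2) = (-3 + H)*6 = -18 + 6*H)
(-3*A + 5) + s(1/(-4 - 5), 7)*(-4) = (-3*9 + 5) + (-18 + 6/(-4 - 5))*(-4) = (-27 + 5) + (-18 + 6/(-9))*(-4) = -22 + (-18 + 6*(-⅑))*(-4) = -22 + (-18 - ⅔)*(-4) = -22 - 56/3*(-4) = -22 + 224/3 = 158/3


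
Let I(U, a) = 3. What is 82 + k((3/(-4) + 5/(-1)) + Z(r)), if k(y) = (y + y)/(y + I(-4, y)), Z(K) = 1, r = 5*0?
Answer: 612/7 ≈ 87.429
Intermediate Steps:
r = 0
k(y) = 2*y/(3 + y) (k(y) = (y + y)/(y + 3) = (2*y)/(3 + y) = 2*y/(3 + y))
82 + k((3/(-4) + 5/(-1)) + Z(r)) = 82 + 2*((3/(-4) + 5/(-1)) + 1)/(3 + ((3/(-4) + 5/(-1)) + 1)) = 82 + 2*((3*(-¼) + 5*(-1)) + 1)/(3 + ((3*(-¼) + 5*(-1)) + 1)) = 82 + 2*((-¾ - 5) + 1)/(3 + ((-¾ - 5) + 1)) = 82 + 2*(-23/4 + 1)/(3 + (-23/4 + 1)) = 82 + 2*(-19/4)/(3 - 19/4) = 82 + 2*(-19/4)/(-7/4) = 82 + 2*(-19/4)*(-4/7) = 82 + 38/7 = 612/7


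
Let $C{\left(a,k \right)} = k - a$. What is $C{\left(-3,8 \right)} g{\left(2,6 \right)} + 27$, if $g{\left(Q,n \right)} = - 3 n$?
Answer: $-171$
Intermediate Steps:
$C{\left(-3,8 \right)} g{\left(2,6 \right)} + 27 = \left(8 - -3\right) \left(\left(-3\right) 6\right) + 27 = \left(8 + 3\right) \left(-18\right) + 27 = 11 \left(-18\right) + 27 = -198 + 27 = -171$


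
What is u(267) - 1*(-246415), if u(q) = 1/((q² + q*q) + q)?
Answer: 35199150676/142845 ≈ 2.4642e+5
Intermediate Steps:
u(q) = 1/(q + 2*q²) (u(q) = 1/((q² + q²) + q) = 1/(2*q² + q) = 1/(q + 2*q²))
u(267) - 1*(-246415) = 1/(267*(1 + 2*267)) - 1*(-246415) = 1/(267*(1 + 534)) + 246415 = (1/267)/535 + 246415 = (1/267)*(1/535) + 246415 = 1/142845 + 246415 = 35199150676/142845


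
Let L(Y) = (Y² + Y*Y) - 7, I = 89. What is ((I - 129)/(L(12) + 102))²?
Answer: 1600/146689 ≈ 0.010907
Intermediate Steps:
L(Y) = -7 + 2*Y² (L(Y) = (Y² + Y²) - 7 = 2*Y² - 7 = -7 + 2*Y²)
((I - 129)/(L(12) + 102))² = ((89 - 129)/((-7 + 2*12²) + 102))² = (-40/((-7 + 2*144) + 102))² = (-40/((-7 + 288) + 102))² = (-40/(281 + 102))² = (-40/383)² = 1600/146689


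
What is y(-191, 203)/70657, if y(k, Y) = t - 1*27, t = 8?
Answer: -19/70657 ≈ -0.00026890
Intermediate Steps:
y(k, Y) = -19 (y(k, Y) = 8 - 1*27 = 8 - 27 = -19)
y(-191, 203)/70657 = -19/70657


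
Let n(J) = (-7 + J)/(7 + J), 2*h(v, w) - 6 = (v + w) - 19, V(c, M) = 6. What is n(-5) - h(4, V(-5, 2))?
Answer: -9/2 ≈ -4.5000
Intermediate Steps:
h(v, w) = -13/2 + v/2 + w/2 (h(v, w) = 3 + ((v + w) - 19)/2 = 3 + (-19 + v + w)/2 = 3 + (-19/2 + v/2 + w/2) = -13/2 + v/2 + w/2)
n(J) = (-7 + J)/(7 + J)
n(-5) - h(4, V(-5, 2)) = (-7 - 5)/(7 - 5) - (-13/2 + (1/2)*4 + (1/2)*6) = -12/2 - (-13/2 + 2 + 3) = (1/2)*(-12) - 1*(-3/2) = -6 + 3/2 = -9/2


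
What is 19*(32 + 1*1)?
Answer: 627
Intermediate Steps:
19*(32 + 1*1) = 19*(32 + 1) = 19*33 = 627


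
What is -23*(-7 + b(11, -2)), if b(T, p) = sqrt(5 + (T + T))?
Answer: 161 - 69*sqrt(3) ≈ 41.489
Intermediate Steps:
b(T, p) = sqrt(5 + 2*T)
-23*(-7 + b(11, -2)) = -23*(-7 + sqrt(5 + 2*11)) = -23*(-7 + sqrt(5 + 22)) = -23*(-7 + sqrt(27)) = -23*(-7 + 3*sqrt(3)) = 161 - 69*sqrt(3)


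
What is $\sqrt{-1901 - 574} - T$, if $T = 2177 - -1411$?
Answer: $-3588 + 15 i \sqrt{11} \approx -3588.0 + 49.749 i$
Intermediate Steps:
$T = 3588$ ($T = 2177 + 1411 = 3588$)
$\sqrt{-1901 - 574} - T = \sqrt{-1901 - 574} - 3588 = \sqrt{-2475} - 3588 = 15 i \sqrt{11} - 3588 = -3588 + 15 i \sqrt{11}$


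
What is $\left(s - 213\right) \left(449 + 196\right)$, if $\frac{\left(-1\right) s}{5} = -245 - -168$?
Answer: $110940$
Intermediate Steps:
$s = 385$ ($s = - 5 \left(-245 - -168\right) = - 5 \left(-245 + 168\right) = \left(-5\right) \left(-77\right) = 385$)
$\left(s - 213\right) \left(449 + 196\right) = \left(385 - 213\right) \left(449 + 196\right) = 172 \cdot 645 = 110940$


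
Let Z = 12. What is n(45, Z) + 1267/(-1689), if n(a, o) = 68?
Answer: 113585/1689 ≈ 67.250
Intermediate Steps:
n(45, Z) + 1267/(-1689) = 68 + 1267/(-1689) = 68 + 1267*(-1/1689) = 68 - 1267/1689 = 113585/1689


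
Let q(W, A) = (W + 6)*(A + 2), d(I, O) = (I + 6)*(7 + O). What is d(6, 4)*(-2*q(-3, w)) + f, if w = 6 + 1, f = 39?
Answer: -7089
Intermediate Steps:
d(I, O) = (6 + I)*(7 + O)
w = 7
q(W, A) = (2 + A)*(6 + W) (q(W, A) = (6 + W)*(2 + A) = (2 + A)*(6 + W))
d(6, 4)*(-2*q(-3, w)) + f = (42 + 6*4 + 7*6 + 6*4)*(-2*(12 + 2*(-3) + 6*7 + 7*(-3))) + 39 = (42 + 24 + 42 + 24)*(-2*(12 - 6 + 42 - 21)) + 39 = 132*(-2*27) + 39 = 132*(-54) + 39 = -7128 + 39 = -7089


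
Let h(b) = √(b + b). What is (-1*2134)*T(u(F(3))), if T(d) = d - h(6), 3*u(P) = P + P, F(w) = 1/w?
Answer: -4268/9 + 4268*√3 ≈ 6918.2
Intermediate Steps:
h(b) = √2*√b (h(b) = √(2*b) = √2*√b)
u(P) = 2*P/3 (u(P) = (P + P)/3 = (2*P)/3 = 2*P/3)
T(d) = d - 2*√3 (T(d) = d - √2*√6 = d - 2*√3)
(-1*2134)*T(u(F(3))) = (-1*2134)*((⅔)/3 - 2*√3) = -2134*((⅔)*(⅓) - 2*√3) = -2134*(2/9 - 2*√3) = -4268/9 + 4268*√3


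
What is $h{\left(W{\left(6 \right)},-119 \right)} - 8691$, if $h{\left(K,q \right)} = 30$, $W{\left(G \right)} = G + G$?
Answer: $-8661$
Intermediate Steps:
$W{\left(G \right)} = 2 G$
$h{\left(W{\left(6 \right)},-119 \right)} - 8691 = 30 - 8691 = -8661$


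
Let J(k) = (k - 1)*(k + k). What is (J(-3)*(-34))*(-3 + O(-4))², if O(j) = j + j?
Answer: -98736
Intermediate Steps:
O(j) = 2*j
J(k) = 2*k*(-1 + k) (J(k) = (-1 + k)*(2*k) = 2*k*(-1 + k))
(J(-3)*(-34))*(-3 + O(-4))² = ((2*(-3)*(-1 - 3))*(-34))*(-3 + 2*(-4))² = ((2*(-3)*(-4))*(-34))*(-3 - 8)² = (24*(-34))*(-11)² = -816*121 = -98736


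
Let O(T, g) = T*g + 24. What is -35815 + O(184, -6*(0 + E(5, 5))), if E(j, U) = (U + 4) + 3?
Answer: -49039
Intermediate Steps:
E(j, U) = 7 + U (E(j, U) = (4 + U) + 3 = 7 + U)
O(T, g) = 24 + T*g
-35815 + O(184, -6*(0 + E(5, 5))) = -35815 + (24 + 184*(-6*(0 + (7 + 5)))) = -35815 + (24 + 184*(-6*(0 + 12))) = -35815 + (24 + 184*(-6*12)) = -35815 + (24 + 184*(-72)) = -35815 + (24 - 13248) = -35815 - 13224 = -49039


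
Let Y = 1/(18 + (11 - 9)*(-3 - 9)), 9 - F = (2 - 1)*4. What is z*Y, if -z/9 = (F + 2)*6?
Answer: 63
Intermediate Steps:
F = 5 (F = 9 - (2 - 1)*4 = 9 - 4 = 5)
z = -378 (z = -9*(5 + 2)*6 = -63*6 = -9*42 = -378)
Y = -⅙ (Y = 1/(18 + 2*(-12)) = 1/(18 - 24) = 1/(-6) = -⅙ ≈ -0.16667)
z*Y = -378*(-⅙) = 63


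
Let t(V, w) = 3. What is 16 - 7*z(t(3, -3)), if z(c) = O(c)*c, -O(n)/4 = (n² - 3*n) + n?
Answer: 268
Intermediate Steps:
O(n) = -4*n² + 8*n (O(n) = -4*((n² - 3*n) + n) = -4*(n² - 2*n) = -4*n² + 8*n)
z(c) = 4*c²*(2 - c) (z(c) = (4*c*(2 - c))*c = 4*c²*(2 - c))
16 - 7*z(t(3, -3)) = 16 - 28*3²*(2 - 1*3) = 16 - 28*9*(2 - 3) = 16 - 28*9*(-1) = 16 - 7*(-36) = 16 + 252 = 268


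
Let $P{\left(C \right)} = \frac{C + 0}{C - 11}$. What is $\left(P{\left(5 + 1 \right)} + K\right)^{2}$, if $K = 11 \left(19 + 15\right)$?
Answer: $\frac{3474496}{25} \approx 1.3898 \cdot 10^{5}$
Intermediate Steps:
$P{\left(C \right)} = \frac{C}{-11 + C}$
$K = 374$ ($K = 11 \cdot 34 = 374$)
$\left(P{\left(5 + 1 \right)} + K\right)^{2} = \left(\frac{5 + 1}{-11 + \left(5 + 1\right)} + 374\right)^{2} = \left(\frac{6}{-11 + 6} + 374\right)^{2} = \left(\frac{6}{-5} + 374\right)^{2} = \left(6 \left(- \frac{1}{5}\right) + 374\right)^{2} = \left(- \frac{6}{5} + 374\right)^{2} = \left(\frac{1864}{5}\right)^{2} = \frac{3474496}{25}$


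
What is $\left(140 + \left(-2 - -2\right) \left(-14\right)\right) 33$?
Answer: $4620$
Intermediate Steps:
$\left(140 + \left(-2 - -2\right) \left(-14\right)\right) 33 = \left(140 + \left(-2 + 2\right) \left(-14\right)\right) 33 = \left(140 + 0 \left(-14\right)\right) 33 = \left(140 + 0\right) 33 = 140 \cdot 33 = 4620$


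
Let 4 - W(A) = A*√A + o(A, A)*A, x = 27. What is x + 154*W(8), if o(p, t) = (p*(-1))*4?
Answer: 40067 - 2464*√2 ≈ 36582.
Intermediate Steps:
o(p, t) = -4*p (o(p, t) = -p*4 = -4*p)
W(A) = 4 - A^(3/2) + 4*A² (W(A) = 4 - (A*√A + (-4*A)*A) = 4 - (A^(3/2) - 4*A²) = 4 + (-A^(3/2) + 4*A²) = 4 - A^(3/2) + 4*A²)
x + 154*W(8) = 27 + 154*(4 - 8^(3/2) + 4*8²) = 27 + 154*(4 - 16*√2 + 4*64) = 27 + 154*(4 - 16*√2 + 256) = 27 + 154*(260 - 16*√2) = 27 + (40040 - 2464*√2) = 40067 - 2464*√2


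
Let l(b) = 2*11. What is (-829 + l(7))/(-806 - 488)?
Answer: 807/1294 ≈ 0.62365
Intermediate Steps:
l(b) = 22
(-829 + l(7))/(-806 - 488) = (-829 + 22)/(-806 - 488) = -807/(-1294) = -807*(-1/1294) = 807/1294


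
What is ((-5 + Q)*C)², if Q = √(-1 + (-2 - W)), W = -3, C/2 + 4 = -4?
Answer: 6400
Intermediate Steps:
C = -16 (C = -8 + 2*(-4) = -8 - 8 = -16)
Q = 0 (Q = √(-1 + (-2 - 1*(-3))) = √(-1 + (-2 + 3)) = √(-1 + 1) = √0 = 0)
((-5 + Q)*C)² = ((-5 + 0)*(-16))² = (-5*(-16))² = 80² = 6400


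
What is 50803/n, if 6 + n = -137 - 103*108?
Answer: -50803/11267 ≈ -4.5090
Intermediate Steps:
n = -11267 (n = -6 + (-137 - 103*108) = -6 + (-137 - 11124) = -6 - 11261 = -11267)
50803/n = 50803/(-11267) = 50803*(-1/11267) = -50803/11267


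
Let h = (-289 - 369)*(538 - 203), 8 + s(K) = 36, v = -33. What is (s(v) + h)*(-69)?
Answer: 15207738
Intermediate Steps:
s(K) = 28 (s(K) = -8 + 36 = 28)
h = -220430 (h = -658*335 = -220430)
(s(v) + h)*(-69) = (28 - 220430)*(-69) = -220402*(-69) = 15207738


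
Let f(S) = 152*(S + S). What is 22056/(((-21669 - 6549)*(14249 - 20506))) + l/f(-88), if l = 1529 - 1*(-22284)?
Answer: -700638976171/787222302592 ≈ -0.89001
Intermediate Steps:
l = 23813 (l = 1529 + 22284 = 23813)
f(S) = 304*S (f(S) = 152*(2*S) = 304*S)
22056/(((-21669 - 6549)*(14249 - 20506))) + l/f(-88) = 22056/(((-21669 - 6549)*(14249 - 20506))) + 23813/((304*(-88))) = 22056/((-28218*(-6257))) + 23813/(-26752) = 22056/176560026 + 23813*(-1/26752) = 22056*(1/176560026) - 23813/26752 = 3676/29426671 - 23813/26752 = -700638976171/787222302592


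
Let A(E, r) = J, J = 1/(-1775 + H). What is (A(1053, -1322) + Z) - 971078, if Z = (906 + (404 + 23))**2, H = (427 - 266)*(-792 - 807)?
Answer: 208877492553/259214 ≈ 8.0581e+5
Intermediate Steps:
H = -257439 (H = 161*(-1599) = -257439)
Z = 1776889 (Z = (906 + 427)**2 = 1333**2 = 1776889)
J = -1/259214 (J = 1/(-1775 - 257439) = 1/(-259214) = -1/259214 ≈ -3.8578e-6)
A(E, r) = -1/259214
(A(1053, -1322) + Z) - 971078 = (-1/259214 + 1776889) - 971078 = 460594505245/259214 - 971078 = 208877492553/259214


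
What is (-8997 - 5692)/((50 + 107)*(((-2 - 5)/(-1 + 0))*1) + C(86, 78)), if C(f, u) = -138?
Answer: -14689/961 ≈ -15.285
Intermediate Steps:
(-8997 - 5692)/((50 + 107)*(((-2 - 5)/(-1 + 0))*1) + C(86, 78)) = (-8997 - 5692)/((50 + 107)*(((-2 - 5)/(-1 + 0))*1) - 138) = -14689/(157*(-7/(-1)*1) - 138) = -14689/(157*(-7*(-1)*1) - 138) = -14689/(157*(7*1) - 138) = -14689/(157*7 - 138) = -14689/(1099 - 138) = -14689/961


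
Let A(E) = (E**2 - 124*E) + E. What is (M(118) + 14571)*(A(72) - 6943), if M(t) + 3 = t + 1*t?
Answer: -157144460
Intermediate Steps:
A(E) = E**2 - 123*E
M(t) = -3 + 2*t (M(t) = -3 + (t + 1*t) = -3 + (t + t) = -3 + 2*t)
(M(118) + 14571)*(A(72) - 6943) = ((-3 + 2*118) + 14571)*(72*(-123 + 72) - 6943) = ((-3 + 236) + 14571)*(72*(-51) - 6943) = (233 + 14571)*(-3672 - 6943) = 14804*(-10615) = -157144460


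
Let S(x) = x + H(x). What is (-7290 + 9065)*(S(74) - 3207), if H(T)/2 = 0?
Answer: -5561075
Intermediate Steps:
H(T) = 0 (H(T) = 2*0 = 0)
S(x) = x (S(x) = x + 0 = x)
(-7290 + 9065)*(S(74) - 3207) = (-7290 + 9065)*(74 - 3207) = 1775*(-3133) = -5561075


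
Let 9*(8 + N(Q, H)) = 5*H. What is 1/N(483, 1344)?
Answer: 3/2216 ≈ 0.0013538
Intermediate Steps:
N(Q, H) = -8 + 5*H/9 (N(Q, H) = -8 + (5*H)/9 = -8 + 5*H/9)
1/N(483, 1344) = 1/(-8 + (5/9)*1344) = 1/(-8 + 2240/3) = 1/(2216/3) = 3/2216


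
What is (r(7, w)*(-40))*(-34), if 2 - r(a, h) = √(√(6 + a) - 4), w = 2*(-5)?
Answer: 2720 - 1360*√(-4 + √13) ≈ 2720.0 - 854.15*I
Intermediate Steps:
w = -10
r(a, h) = 2 - √(-4 + √(6 + a)) (r(a, h) = 2 - √(√(6 + a) - 4) = 2 - √(-4 + √(6 + a)))
(r(7, w)*(-40))*(-34) = ((2 - √(-4 + √(6 + 7)))*(-40))*(-34) = ((2 - √(-4 + √13))*(-40))*(-34) = (-80 + 40*√(-4 + √13))*(-34) = 2720 - 1360*√(-4 + √13)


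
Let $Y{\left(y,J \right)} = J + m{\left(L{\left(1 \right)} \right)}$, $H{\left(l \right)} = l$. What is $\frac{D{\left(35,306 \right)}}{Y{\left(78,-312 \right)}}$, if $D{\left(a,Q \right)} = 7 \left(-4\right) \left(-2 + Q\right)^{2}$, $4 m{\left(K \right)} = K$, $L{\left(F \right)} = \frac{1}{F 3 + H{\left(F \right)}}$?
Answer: $\frac{5914624}{713} \approx 8295.4$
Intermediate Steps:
$L{\left(F \right)} = \frac{1}{4 F}$ ($L{\left(F \right)} = \frac{1}{F 3 + F} = \frac{1}{3 F + F} = \frac{1}{4 F}$)
$m{\left(K \right)} = \frac{K}{4}$
$Y{\left(y,J \right)} = \frac{1}{16} + J$ ($Y{\left(y,J \right)} = J + \frac{\frac{1}{4} \cdot 1^{-1}}{4} = J + \frac{\frac{1}{4} \cdot 1}{4} = J + \frac{1}{4} \cdot \frac{1}{4} = J + \frac{1}{16} = \frac{1}{16} + J$)
$D{\left(a,Q \right)} = - 28 \left(-2 + Q\right)^{2}$
$\frac{D{\left(35,306 \right)}}{Y{\left(78,-312 \right)}} = \frac{\left(-28\right) \left(-2 + 306\right)^{2}}{\frac{1}{16} - 312} = \frac{\left(-28\right) 304^{2}}{- \frac{4991}{16}} = \left(-28\right) 92416 \left(- \frac{16}{4991}\right) = \left(-2587648\right) \left(- \frac{16}{4991}\right) = \frac{5914624}{713}$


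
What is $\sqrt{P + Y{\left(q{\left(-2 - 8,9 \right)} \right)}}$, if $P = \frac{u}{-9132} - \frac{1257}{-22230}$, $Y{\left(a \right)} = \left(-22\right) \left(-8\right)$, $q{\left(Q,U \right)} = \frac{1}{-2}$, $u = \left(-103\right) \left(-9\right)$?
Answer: $\frac{7 \sqrt{114185602003785}}{5639010} \approx 13.265$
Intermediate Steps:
$u = 927$
$q{\left(Q,U \right)} = - \frac{1}{2}$
$Y{\left(a \right)} = 176$
$P = - \frac{507127}{11278020}$ ($P = \frac{927}{-9132} - \frac{1257}{-22230} = 927 \left(- \frac{1}{9132}\right) - - \frac{419}{7410} = - \frac{309}{3044} + \frac{419}{7410} = - \frac{507127}{11278020} \approx -0.044966$)
$\sqrt{P + Y{\left(q{\left(-2 - 8,9 \right)} \right)}} = \sqrt{- \frac{507127}{11278020} + 176} = \sqrt{\frac{1984424393}{11278020}} = \frac{7 \sqrt{114185602003785}}{5639010}$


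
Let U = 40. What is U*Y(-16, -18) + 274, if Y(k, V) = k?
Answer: -366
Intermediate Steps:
U*Y(-16, -18) + 274 = 40*(-16) + 274 = -640 + 274 = -366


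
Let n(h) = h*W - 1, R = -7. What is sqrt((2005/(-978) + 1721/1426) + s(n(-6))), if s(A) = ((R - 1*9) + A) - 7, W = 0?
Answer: I*sqrt(3019985348262)/348657 ≈ 4.9843*I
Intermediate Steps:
n(h) = -1 (n(h) = h*0 - 1 = 0 - 1 = -1)
s(A) = -23 + A (s(A) = ((-7 - 1*9) + A) - 7 = ((-7 - 9) + A) - 7 = (-16 + A) - 7 = -23 + A)
sqrt((2005/(-978) + 1721/1426) + s(n(-6))) = sqrt((2005/(-978) + 1721/1426) + (-23 - 1)) = sqrt((2005*(-1/978) + 1721*(1/1426)) - 24) = sqrt((-2005/978 + 1721/1426) - 24) = sqrt(-293998/348657 - 24) = sqrt(-8661766/348657) = I*sqrt(3019985348262)/348657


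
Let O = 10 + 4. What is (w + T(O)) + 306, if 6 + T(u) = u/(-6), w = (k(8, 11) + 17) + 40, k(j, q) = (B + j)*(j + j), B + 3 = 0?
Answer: 1304/3 ≈ 434.67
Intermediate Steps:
B = -3 (B = -3 + 0 = -3)
O = 14
k(j, q) = 2*j*(-3 + j) (k(j, q) = (-3 + j)*(j + j) = (-3 + j)*(2*j) = 2*j*(-3 + j))
w = 137 (w = (2*8*(-3 + 8) + 17) + 40 = (2*8*5 + 17) + 40 = (80 + 17) + 40 = 97 + 40 = 137)
T(u) = -6 - u/6 (T(u) = -6 + u/(-6) = -6 + u*(-1/6) = -6 - u/6)
(w + T(O)) + 306 = (137 + (-6 - 1/6*14)) + 306 = (137 + (-6 - 7/3)) + 306 = (137 - 25/3) + 306 = 386/3 + 306 = 1304/3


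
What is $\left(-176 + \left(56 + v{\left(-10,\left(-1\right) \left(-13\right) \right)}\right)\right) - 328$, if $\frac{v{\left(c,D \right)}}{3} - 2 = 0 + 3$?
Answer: $-433$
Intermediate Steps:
$v{\left(c,D \right)} = 15$ ($v{\left(c,D \right)} = 6 + 3 \left(0 + 3\right) = 6 + 3 \cdot 3 = 6 + 9 = 15$)
$\left(-176 + \left(56 + v{\left(-10,\left(-1\right) \left(-13\right) \right)}\right)\right) - 328 = \left(-176 + \left(56 + 15\right)\right) - 328 = \left(-176 + 71\right) - 328 = -105 - 328 = -433$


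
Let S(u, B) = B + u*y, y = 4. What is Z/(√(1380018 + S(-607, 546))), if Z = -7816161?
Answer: -7816161*√344534/689068 ≈ -6658.1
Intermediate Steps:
S(u, B) = B + 4*u (S(u, B) = B + u*4 = B + 4*u)
Z/(√(1380018 + S(-607, 546))) = -7816161/√(1380018 + (546 + 4*(-607))) = -7816161/√(1380018 + (546 - 2428)) = -7816161/√(1380018 - 1882) = -7816161*√344534/689068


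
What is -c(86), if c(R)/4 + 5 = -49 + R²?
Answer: -29368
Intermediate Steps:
c(R) = -216 + 4*R² (c(R) = -20 + 4*(-49 + R²) = -20 + (-196 + 4*R²) = -216 + 4*R²)
-c(86) = -(-216 + 4*86²) = -(-216 + 4*7396) = -(-216 + 29584) = -1*29368 = -29368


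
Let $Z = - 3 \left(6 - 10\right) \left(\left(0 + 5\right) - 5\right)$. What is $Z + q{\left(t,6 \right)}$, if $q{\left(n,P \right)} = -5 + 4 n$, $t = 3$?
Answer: $7$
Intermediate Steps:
$Z = 0$ ($Z = - 3 \left(6 - 10\right) \left(5 - 5\right) = \left(-3\right) \left(-4\right) 0 = 12 \cdot 0 = 0$)
$Z + q{\left(t,6 \right)} = 0 + \left(-5 + 4 \cdot 3\right) = 0 + \left(-5 + 12\right) = 0 + 7 = 7$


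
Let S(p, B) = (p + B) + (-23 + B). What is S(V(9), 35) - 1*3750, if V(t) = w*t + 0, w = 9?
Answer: -3622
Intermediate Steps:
V(t) = 9*t (V(t) = 9*t + 0 = 9*t)
S(p, B) = -23 + p + 2*B (S(p, B) = (B + p) + (-23 + B) = -23 + p + 2*B)
S(V(9), 35) - 1*3750 = (-23 + 9*9 + 2*35) - 1*3750 = (-23 + 81 + 70) - 3750 = 128 - 3750 = -3622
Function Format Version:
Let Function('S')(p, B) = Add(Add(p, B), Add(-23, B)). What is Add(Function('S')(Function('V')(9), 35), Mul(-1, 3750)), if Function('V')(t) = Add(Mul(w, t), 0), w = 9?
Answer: -3622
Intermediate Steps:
Function('V')(t) = Mul(9, t) (Function('V')(t) = Add(Mul(9, t), 0) = Mul(9, t))
Function('S')(p, B) = Add(-23, p, Mul(2, B)) (Function('S')(p, B) = Add(Add(B, p), Add(-23, B)) = Add(-23, p, Mul(2, B)))
Add(Function('S')(Function('V')(9), 35), Mul(-1, 3750)) = Add(Add(-23, Mul(9, 9), Mul(2, 35)), Mul(-1, 3750)) = Add(Add(-23, 81, 70), -3750) = Add(128, -3750) = -3622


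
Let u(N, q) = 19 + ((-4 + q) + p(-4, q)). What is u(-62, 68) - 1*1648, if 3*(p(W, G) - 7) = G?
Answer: -4606/3 ≈ -1535.3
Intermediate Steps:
p(W, G) = 7 + G/3
u(N, q) = 22 + 4*q/3 (u(N, q) = 19 + ((-4 + q) + (7 + q/3)) = 19 + (3 + 4*q/3) = 22 + 4*q/3)
u(-62, 68) - 1*1648 = (22 + (4/3)*68) - 1*1648 = (22 + 272/3) - 1648 = 338/3 - 1648 = -4606/3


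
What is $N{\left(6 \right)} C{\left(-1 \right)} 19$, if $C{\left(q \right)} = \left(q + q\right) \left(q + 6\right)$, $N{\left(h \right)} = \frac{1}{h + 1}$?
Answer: $- \frac{190}{7} \approx -27.143$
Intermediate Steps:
$N{\left(h \right)} = \frac{1}{1 + h}$
$C{\left(q \right)} = 2 q \left(6 + q\right)$
$N{\left(6 \right)} C{\left(-1 \right)} 19 = \frac{2 \left(-1\right) \left(6 - 1\right)}{1 + 6} \cdot 19 = \frac{2 \left(-1\right) 5}{7} \cdot 19 = \frac{1}{7} \left(-10\right) 19 = \left(- \frac{10}{7}\right) 19 = - \frac{190}{7}$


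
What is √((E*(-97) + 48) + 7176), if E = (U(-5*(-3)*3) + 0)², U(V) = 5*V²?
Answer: I*√9944008401 ≈ 99720.0*I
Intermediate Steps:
E = 102515625 (E = (5*(-5*(-3)*3)² + 0)² = (5*(15*3)² + 0)² = (5*45² + 0)² = (5*2025 + 0)² = (10125 + 0)² = 10125² = 102515625)
√((E*(-97) + 48) + 7176) = √((102515625*(-97) + 48) + 7176) = √((-9944015625 + 48) + 7176) = √(-9944015577 + 7176) = √(-9944008401) = I*√9944008401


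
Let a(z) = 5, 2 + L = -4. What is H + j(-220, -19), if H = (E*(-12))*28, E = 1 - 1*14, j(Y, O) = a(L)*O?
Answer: 4273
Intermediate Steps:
L = -6 (L = -2 - 4 = -6)
j(Y, O) = 5*O
E = -13 (E = 1 - 14 = -13)
H = 4368 (H = -13*(-12)*28 = 156*28 = 4368)
H + j(-220, -19) = 4368 + 5*(-19) = 4368 - 95 = 4273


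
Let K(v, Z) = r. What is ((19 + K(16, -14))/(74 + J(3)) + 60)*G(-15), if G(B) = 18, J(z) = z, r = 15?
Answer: 83772/77 ≈ 1087.9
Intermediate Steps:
K(v, Z) = 15
((19 + K(16, -14))/(74 + J(3)) + 60)*G(-15) = ((19 + 15)/(74 + 3) + 60)*18 = (34/77 + 60)*18 = (4654/77)*18 = 83772/77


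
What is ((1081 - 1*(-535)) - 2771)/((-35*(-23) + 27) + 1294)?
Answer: -1155/2126 ≈ -0.54327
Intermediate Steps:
((1081 - 1*(-535)) - 2771)/((-35*(-23) + 27) + 1294) = ((1081 + 535) - 2771)/((805 + 27) + 1294) = (1616 - 2771)/(832 + 1294) = -1155/2126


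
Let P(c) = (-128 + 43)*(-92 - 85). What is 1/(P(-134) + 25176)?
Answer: 1/40221 ≈ 2.4863e-5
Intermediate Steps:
P(c) = 15045 (P(c) = -85*(-177) = 15045)
1/(P(-134) + 25176) = 1/(15045 + 25176) = 1/40221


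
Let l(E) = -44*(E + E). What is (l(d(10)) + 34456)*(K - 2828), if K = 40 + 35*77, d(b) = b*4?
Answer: -2877048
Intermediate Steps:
d(b) = 4*b
l(E) = -88*E
K = 2735 (K = 40 + 2695 = 2735)
(l(d(10)) + 34456)*(K - 2828) = (-352*10 + 34456)*(2735 - 2828) = (-88*40 + 34456)*(-93) = (-3520 + 34456)*(-93) = 30936*(-93) = -2877048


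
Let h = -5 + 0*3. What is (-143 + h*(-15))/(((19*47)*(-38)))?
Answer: 34/16967 ≈ 0.0020039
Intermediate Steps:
h = -5 (h = -5 + 0 = -5)
(-143 + h*(-15))/(((19*47)*(-38))) = (-143 - 5*(-15))/(((19*47)*(-38))) = (-143 + 75)/((893*(-38))) = -68/(-33934) = -68*(-1/33934) = 34/16967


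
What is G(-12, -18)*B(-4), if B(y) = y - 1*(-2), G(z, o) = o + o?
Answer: 72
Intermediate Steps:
G(z, o) = 2*o
B(y) = 2 + y (B(y) = y + 2 = 2 + y)
G(-12, -18)*B(-4) = (2*(-18))*(2 - 4) = -36*(-2) = 72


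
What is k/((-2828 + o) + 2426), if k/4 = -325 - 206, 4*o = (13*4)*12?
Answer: 354/41 ≈ 8.6341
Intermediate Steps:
o = 156 (o = ((13*4)*12)/4 = (52*12)/4 = (¼)*624 = 156)
k = -2124 (k = 4*(-325 - 206) = 4*(-531) = -2124)
k/((-2828 + o) + 2426) = -2124/((-2828 + 156) + 2426) = -2124/(-2672 + 2426) = -2124/(-246) = -2124*(-1/246) = 354/41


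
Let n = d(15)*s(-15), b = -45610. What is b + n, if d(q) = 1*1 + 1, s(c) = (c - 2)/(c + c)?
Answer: -684133/15 ≈ -45609.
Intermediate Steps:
s(c) = (-2 + c)/(2*c) (s(c) = (-2 + c)/((2*c)) = (-2 + c)*(1/(2*c)) = (-2 + c)/(2*c))
d(q) = 2 (d(q) = 1 + 1 = 2)
n = 17/15 (n = 2*((1/2)*(-2 - 15)/(-15)) = 2*((1/2)*(-1/15)*(-17)) = 2*(17/30) = 17/15 ≈ 1.1333)
b + n = -45610 + 17/15 = -684133/15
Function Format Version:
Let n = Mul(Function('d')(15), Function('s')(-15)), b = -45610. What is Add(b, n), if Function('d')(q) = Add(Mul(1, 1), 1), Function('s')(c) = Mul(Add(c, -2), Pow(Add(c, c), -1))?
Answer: Rational(-684133, 15) ≈ -45609.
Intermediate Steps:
Function('s')(c) = Mul(Rational(1, 2), Pow(c, -1), Add(-2, c)) (Function('s')(c) = Mul(Add(-2, c), Pow(Mul(2, c), -1)) = Mul(Add(-2, c), Mul(Rational(1, 2), Pow(c, -1))) = Mul(Rational(1, 2), Pow(c, -1), Add(-2, c)))
Function('d')(q) = 2 (Function('d')(q) = Add(1, 1) = 2)
n = Rational(17, 15) (n = Mul(2, Mul(Rational(1, 2), Pow(-15, -1), Add(-2, -15))) = Mul(2, Mul(Rational(1, 2), Rational(-1, 15), -17)) = Mul(2, Rational(17, 30)) = Rational(17, 15) ≈ 1.1333)
Add(b, n) = Add(-45610, Rational(17, 15)) = Rational(-684133, 15)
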